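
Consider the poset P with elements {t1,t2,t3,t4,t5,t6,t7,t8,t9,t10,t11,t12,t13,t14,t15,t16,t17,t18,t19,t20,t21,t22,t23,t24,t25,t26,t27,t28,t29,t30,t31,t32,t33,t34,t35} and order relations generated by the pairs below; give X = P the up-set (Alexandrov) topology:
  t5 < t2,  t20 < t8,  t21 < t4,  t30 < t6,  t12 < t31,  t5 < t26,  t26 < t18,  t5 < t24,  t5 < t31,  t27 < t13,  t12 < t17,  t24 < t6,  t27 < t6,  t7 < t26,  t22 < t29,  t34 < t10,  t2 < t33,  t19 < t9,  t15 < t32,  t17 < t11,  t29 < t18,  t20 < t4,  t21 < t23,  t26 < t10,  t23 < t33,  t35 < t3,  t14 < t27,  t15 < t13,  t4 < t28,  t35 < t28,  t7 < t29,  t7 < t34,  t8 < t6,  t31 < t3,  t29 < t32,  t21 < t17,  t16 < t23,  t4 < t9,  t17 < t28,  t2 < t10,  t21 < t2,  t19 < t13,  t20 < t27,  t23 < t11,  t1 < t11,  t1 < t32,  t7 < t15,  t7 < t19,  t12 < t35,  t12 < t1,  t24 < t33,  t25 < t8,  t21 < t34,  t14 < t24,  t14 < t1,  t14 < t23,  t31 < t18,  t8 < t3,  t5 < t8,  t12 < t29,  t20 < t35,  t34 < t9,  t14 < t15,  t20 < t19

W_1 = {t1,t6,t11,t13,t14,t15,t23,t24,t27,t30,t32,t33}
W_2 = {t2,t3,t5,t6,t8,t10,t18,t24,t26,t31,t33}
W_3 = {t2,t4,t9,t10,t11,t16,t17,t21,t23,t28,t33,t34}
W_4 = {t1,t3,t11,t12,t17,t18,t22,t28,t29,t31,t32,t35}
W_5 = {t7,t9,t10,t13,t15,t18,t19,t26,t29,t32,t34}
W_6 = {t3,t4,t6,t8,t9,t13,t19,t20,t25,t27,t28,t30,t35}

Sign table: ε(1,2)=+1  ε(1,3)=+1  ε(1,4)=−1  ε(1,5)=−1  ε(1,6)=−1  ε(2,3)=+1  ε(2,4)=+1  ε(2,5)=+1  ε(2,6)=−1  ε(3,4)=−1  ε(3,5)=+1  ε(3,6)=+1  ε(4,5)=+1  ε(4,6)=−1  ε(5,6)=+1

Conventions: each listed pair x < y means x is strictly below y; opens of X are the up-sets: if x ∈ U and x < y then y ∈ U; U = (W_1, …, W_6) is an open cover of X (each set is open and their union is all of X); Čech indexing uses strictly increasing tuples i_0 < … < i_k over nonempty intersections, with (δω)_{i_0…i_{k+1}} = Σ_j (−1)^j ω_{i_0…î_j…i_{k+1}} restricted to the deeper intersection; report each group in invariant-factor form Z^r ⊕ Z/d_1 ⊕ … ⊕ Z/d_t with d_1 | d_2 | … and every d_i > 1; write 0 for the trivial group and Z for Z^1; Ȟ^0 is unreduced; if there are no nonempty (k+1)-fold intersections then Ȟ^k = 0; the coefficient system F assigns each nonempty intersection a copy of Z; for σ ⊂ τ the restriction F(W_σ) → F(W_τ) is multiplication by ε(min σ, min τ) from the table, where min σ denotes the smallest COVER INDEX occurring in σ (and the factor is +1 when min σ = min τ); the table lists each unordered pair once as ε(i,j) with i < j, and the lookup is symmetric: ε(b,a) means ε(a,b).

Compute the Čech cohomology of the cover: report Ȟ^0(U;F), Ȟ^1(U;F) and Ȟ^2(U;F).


Ȟ^0(U;F) ≅ 0, Ȟ^1(U;F) ≅ Z/2, Ȟ^2(U;F) ≅ Z

nerve of the cover:
  W12={t6,t24,t33} W13={t11,t23,t33} W14={t1,t11,t32} W15={t13,t15,t32} W16={t6,t13,t27,t30} W23={t2,t10,t33} W24={t3,t18,t31} W25={t10,t18,t26} W26={t3,t6,t8} W34={t11,t17,t28} W35={t9,t10,t34} W36={t4,t9,t28} W45={t18,t29,t32} W46={t3,t28,t35} W56={t9,t13,t19}
  W123={t33} W126={t6} W134={t11} W145={t32} W156={t13} W235={t10} W245={t18} W246={t3} W346={t28} W356={t9}
C dims 6,15,10; δ0: rk 6, SNF 1^5·2; δ1: rk 9, SNF 1^9
Ȟ^0 = (6 − 6) − 0 = 0, so Ȟ^0 ≅ 0
Ȟ^1 = (15 − 9) − 6 = 0 plus torsion [2], so Ȟ^1 ≅ Z/2
Ȟ^2 = (10 − 0) − 9 = 1, so Ȟ^2 ≅ Z


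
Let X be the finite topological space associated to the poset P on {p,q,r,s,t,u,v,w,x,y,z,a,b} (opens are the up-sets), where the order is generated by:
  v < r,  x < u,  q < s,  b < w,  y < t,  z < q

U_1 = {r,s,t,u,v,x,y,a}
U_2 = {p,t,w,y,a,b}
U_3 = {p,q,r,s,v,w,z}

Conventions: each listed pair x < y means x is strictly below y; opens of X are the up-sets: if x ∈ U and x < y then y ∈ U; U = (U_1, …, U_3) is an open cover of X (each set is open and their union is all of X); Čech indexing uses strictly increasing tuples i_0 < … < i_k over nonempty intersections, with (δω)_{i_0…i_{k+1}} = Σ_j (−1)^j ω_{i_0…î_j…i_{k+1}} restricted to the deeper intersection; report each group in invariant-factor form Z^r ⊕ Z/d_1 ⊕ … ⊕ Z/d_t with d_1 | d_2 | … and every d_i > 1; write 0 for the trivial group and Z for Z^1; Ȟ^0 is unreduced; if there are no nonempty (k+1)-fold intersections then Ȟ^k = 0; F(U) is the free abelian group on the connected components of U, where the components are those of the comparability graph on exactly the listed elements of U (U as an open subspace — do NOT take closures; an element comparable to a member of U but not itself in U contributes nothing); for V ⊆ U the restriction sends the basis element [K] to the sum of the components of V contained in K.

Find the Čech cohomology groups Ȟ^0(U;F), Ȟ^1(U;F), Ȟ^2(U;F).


cover nerve:
  U12={t,y,a} U13={r,s,v} U23={p,w}
components per intersection:
  U1: {r,v} {s} {t,y} {u,x} {a}
  U2: {p} {t,y} {w,b} {a}
  U3: {p} {q,s,z} {r,v} {w}
  U12: {t,y} {a}
  U13: {r,v} {s}
  U23: {p} {w}
C dims 13,6; δ0: rk 6, SNF 1^6
Ȟ^0: (13−6)−0=7 ⇒ Z^7
Ȟ^1: (6−0)−6=0 ⇒ 0
Ȟ^2: (0−0)−0=0 ⇒ 0

Ȟ^0(U;F) ≅ Z^7, Ȟ^1(U;F) ≅ 0 and Ȟ^2(U;F) ≅ 0


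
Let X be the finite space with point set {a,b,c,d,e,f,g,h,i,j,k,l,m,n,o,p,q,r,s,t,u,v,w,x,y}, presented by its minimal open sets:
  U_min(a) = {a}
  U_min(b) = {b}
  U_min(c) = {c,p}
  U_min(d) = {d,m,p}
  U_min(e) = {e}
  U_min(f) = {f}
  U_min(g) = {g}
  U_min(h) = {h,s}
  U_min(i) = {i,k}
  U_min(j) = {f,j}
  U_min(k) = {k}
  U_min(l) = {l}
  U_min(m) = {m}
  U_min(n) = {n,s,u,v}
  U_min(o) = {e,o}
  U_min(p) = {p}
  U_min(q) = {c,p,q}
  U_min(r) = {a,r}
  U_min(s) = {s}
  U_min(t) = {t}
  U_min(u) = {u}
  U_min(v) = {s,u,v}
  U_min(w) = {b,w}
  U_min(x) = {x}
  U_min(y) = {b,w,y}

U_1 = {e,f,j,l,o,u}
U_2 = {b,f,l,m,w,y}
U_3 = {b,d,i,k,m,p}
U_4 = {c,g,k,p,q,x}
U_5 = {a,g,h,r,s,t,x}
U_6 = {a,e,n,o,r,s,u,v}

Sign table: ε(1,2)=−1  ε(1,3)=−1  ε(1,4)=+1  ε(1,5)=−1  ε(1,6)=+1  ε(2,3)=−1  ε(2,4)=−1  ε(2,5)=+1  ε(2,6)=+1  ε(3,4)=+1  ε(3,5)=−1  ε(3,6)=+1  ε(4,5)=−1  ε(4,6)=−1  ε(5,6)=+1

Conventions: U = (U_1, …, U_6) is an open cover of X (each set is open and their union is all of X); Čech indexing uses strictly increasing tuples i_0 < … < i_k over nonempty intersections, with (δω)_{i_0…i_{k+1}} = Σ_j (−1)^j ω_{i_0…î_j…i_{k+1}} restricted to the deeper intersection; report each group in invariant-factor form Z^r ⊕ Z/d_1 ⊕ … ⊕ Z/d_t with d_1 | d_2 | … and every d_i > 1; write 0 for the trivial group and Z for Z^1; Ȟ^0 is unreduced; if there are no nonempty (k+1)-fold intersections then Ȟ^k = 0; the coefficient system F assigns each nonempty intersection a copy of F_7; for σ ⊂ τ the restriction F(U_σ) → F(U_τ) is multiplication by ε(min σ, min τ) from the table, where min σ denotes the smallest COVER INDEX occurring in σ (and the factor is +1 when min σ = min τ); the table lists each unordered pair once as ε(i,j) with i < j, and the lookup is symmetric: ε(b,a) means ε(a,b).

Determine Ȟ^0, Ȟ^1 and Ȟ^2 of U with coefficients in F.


Ȟ^0 = 0,  Ȟ^1 = 0,  Ȟ^2 = 0

nerve of the cover:
  U12={f,l} U16={e,o,u} U23={b,m} U34={k,p} U45={g,x} U56={a,r,s}
C dims 6,6; δ0: rk_F7 6
Ȟ^0 = (6 − 6) − 0 = 0, so Ȟ^0 ≅ 0
Ȟ^1 = (6 − 0) − 6 = 0, so Ȟ^1 ≅ 0
Ȟ^2 = (0 − 0) − 0 = 0, so Ȟ^2 ≅ 0


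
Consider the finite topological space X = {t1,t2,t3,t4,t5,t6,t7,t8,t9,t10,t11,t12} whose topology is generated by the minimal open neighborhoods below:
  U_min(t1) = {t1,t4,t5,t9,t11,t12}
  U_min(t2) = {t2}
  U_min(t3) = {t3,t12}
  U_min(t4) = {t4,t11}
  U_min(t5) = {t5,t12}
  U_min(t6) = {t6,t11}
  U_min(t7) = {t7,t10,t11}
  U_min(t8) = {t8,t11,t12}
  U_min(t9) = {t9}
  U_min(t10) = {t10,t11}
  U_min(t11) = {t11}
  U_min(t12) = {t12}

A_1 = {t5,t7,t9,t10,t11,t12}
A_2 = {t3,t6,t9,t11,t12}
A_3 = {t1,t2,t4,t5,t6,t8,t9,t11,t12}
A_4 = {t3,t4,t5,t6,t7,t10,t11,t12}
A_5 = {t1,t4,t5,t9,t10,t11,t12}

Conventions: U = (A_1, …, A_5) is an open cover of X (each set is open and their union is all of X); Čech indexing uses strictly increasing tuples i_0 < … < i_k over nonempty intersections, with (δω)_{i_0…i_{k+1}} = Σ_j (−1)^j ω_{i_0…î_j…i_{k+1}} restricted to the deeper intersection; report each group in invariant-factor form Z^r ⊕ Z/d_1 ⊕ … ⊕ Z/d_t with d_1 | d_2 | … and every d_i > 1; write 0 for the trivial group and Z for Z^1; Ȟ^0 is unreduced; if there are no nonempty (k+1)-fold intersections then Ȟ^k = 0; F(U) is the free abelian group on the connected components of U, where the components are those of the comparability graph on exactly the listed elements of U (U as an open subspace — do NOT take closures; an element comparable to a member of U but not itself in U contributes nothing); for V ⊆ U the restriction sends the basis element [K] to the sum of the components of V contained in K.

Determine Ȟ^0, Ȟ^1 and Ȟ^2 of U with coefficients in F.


nerve simplices:
  A12={t9,t11,t12} A13={t5,t9,t11,t12} A14={t5,t7,t10,t11,t12} A15={t5,t9,t10,t11,t12} A23={t6,t9,t11,t12} A24={t3,t6,t11,t12} A25={t9,t11,t12} A34={t4,t5,t6,t11,t12} A35={t1,t4,t5,t9,t11,t12} A45={t4,t5,t10,t11,t12}
  A123={t9,t11,t12} A124={t11,t12} A125={t9,t11,t12} A134={t5,t11,t12} A135={t5,t9,t11,t12} A145={t5,t10,t11,t12} A234={t6,t11,t12} A235={t9,t11,t12} A245={t11,t12} A345={t4,t5,t11,t12}
  A1234={t11,t12} A1235={t9,t11,t12} A1245={t11,t12} A1345={t5,t11,t12} A2345={t11,t12}
  A12345={t11,t12}
components per intersection:
  A1: {t5,t12} {t7,t10,t11} {t9}
  A2: {t3,t12} {t6,t11} {t9}
  A3: {t1,t4,t5,t6,t8,t9,t11,t12} {t2}
  A4: {t3,t5,t12} {t4,t6,t7,t10,t11}
  A5: {t1,t4,t5,t9,t10,t11,t12}
  A12: {t9} {t11} {t12}
  A13: {t5,t12} {t9} {t11}
  A14: {t5,t12} {t7,t10,t11}
  A15: {t5,t12} {t9} {t10,t11}
  A23: {t6,t11} {t9} {t12}
  A24: {t3,t12} {t6,t11}
  A25: {t9} {t11} {t12}
  A34: {t4,t6,t11} {t5,t12}
  A35: {t1,t4,t5,t9,t11,t12}
  A45: {t4,t10,t11} {t5,t12}
  A123: {t9} {t11} {t12}
  A124: {t11} {t12}
  A125: {t9} {t11} {t12}
  A134: {t5,t12} {t11}
  A135: {t5,t12} {t9} {t11}
  A145: {t5,t12} {t10,t11}
  A234: {t6,t11} {t12}
  A235: {t9} {t11} {t12}
  A245: {t11} {t12}
  A345: {t4,t11} {t5,t12}
  A1234: {t11} {t12}
  A1235: {t9} {t11} {t12}
  A1245: {t11} {t12}
  A1345: {t5,t12} {t11}
  A2345: {t11} {t12}
  A12345: {t11} {t12}
C dims 11,24,24,11; δ0: rk 9, SNF 1^9; δ1: rk 15, SNF 1^15; δ2: rk 9, SNF 1^9
degree 0: 11−9−0 = 2 → Ȟ^0 ≅ Z^2
degree 1: 24−15−9 = 0 → Ȟ^1 ≅ 0
degree 2: 24−9−15 = 0 → Ȟ^2 ≅ 0

Ȟ^0(U;F) ≅ Z^2,  Ȟ^1(U;F) ≅ 0,  Ȟ^2(U;F) ≅ 0


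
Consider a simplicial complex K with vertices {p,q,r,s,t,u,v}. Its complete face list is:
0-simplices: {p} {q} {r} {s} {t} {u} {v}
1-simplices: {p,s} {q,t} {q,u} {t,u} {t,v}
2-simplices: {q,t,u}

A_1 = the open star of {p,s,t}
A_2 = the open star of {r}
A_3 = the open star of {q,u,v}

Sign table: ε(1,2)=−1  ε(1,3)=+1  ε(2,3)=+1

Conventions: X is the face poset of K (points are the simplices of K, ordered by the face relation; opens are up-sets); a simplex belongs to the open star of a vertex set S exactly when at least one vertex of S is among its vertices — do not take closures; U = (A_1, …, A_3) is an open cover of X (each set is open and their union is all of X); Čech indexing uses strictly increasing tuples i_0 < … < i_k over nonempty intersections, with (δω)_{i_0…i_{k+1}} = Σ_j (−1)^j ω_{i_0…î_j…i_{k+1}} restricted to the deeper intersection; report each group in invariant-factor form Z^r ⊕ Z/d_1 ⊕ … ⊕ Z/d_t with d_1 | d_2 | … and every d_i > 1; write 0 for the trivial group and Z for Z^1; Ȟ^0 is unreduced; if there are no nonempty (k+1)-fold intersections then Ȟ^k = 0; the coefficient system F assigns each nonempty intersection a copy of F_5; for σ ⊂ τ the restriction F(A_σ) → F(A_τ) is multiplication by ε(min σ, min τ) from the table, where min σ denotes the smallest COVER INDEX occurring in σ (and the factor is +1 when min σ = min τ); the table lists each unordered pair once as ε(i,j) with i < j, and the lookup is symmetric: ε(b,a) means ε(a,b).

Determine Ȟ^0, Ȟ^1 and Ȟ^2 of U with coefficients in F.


cover nerve:
  A1={{p},{s},{t},{p,s},{q,t},{t,u},{t,v},{q,t,u}} A2={{r}} A3={{q},{u},{v},{q,t},{q,u},{t,u},{t,v},{q,t,u}}
  A13={{q,t},{t,u},{t,v},{q,t,u}}
C dims 3,1; δ0: rk_F5 1
Ȟ^0: (3−1)−0=2 ⇒ Z/5 ⊕ Z/5
Ȟ^1: (1−0)−1=0 ⇒ 0
Ȟ^2: (0−0)−0=0 ⇒ 0

Ȟ^0 = Z/5 ⊕ Z/5, Ȟ^1 = 0, Ȟ^2 = 0


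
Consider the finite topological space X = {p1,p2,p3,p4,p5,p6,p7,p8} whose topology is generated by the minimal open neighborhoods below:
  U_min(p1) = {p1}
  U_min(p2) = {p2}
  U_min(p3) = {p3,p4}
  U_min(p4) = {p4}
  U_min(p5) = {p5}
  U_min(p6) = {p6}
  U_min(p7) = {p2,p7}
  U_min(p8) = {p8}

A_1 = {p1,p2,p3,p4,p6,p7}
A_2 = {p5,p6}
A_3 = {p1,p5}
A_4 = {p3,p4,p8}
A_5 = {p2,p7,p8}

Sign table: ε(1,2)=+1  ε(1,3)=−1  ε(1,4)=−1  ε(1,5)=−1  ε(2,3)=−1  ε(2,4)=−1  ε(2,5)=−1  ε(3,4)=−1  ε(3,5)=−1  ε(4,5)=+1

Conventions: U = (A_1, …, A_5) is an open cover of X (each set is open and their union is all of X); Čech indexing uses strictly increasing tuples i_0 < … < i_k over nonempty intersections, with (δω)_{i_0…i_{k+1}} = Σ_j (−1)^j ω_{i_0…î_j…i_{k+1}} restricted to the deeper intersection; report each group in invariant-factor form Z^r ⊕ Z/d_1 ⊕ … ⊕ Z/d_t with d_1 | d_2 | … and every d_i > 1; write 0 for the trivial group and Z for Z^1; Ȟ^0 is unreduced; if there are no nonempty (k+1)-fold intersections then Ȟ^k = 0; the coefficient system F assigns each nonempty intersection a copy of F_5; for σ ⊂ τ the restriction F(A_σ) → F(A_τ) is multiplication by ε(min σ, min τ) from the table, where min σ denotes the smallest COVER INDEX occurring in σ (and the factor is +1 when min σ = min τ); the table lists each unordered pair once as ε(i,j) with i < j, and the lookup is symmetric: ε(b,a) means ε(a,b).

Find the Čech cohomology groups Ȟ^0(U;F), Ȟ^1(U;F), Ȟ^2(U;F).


intersection data:
  A12={p6} A13={p1} A14={p3,p4} A15={p2,p7} A23={p5} A45={p8}
C dims 5,6; δ0: rk_F5 4
Ȟ^0 = (5 − 4) − 0 = 1, so Ȟ^0 ≅ Z/5
Ȟ^1 = (6 − 0) − 4 = 2, so Ȟ^1 ≅ Z/5 ⊕ Z/5
Ȟ^2 = (0 − 0) − 0 = 0, so Ȟ^2 ≅ 0

Ȟ^0 = Z/5,  Ȟ^1 = Z/5 ⊕ Z/5,  Ȟ^2 = 0


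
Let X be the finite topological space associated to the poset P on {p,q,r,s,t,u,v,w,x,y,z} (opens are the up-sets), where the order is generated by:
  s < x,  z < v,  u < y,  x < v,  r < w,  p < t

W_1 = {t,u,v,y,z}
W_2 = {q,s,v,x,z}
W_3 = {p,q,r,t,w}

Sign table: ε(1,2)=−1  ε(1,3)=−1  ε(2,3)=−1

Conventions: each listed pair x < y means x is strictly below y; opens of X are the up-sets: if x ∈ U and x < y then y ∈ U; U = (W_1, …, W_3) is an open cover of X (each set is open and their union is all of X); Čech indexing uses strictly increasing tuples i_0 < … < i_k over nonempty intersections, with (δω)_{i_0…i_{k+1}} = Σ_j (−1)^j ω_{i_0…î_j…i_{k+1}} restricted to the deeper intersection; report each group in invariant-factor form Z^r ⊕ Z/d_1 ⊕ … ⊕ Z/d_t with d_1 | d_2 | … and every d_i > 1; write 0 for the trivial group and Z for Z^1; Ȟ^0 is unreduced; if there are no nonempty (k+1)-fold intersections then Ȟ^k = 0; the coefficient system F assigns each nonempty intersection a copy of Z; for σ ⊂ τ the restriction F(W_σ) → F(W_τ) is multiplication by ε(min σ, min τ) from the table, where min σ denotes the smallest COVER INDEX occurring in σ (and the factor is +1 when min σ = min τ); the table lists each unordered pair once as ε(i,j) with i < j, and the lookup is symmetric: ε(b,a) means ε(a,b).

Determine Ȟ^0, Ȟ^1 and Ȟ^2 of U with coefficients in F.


Ȟ^0 = 0, Ȟ^1 = Z/2, Ȟ^2 = 0

nerve of the cover:
  W12={v,z} W13={t} W23={q}
C dims 3,3; δ0: rk 3, SNF 1^2·2
Ȟ^0 = (3 − 3) − 0 = 0, so Ȟ^0 ≅ 0
Ȟ^1 = (3 − 0) − 3 = 0 plus torsion [2], so Ȟ^1 ≅ Z/2
Ȟ^2 = (0 − 0) − 0 = 0, so Ȟ^2 ≅ 0


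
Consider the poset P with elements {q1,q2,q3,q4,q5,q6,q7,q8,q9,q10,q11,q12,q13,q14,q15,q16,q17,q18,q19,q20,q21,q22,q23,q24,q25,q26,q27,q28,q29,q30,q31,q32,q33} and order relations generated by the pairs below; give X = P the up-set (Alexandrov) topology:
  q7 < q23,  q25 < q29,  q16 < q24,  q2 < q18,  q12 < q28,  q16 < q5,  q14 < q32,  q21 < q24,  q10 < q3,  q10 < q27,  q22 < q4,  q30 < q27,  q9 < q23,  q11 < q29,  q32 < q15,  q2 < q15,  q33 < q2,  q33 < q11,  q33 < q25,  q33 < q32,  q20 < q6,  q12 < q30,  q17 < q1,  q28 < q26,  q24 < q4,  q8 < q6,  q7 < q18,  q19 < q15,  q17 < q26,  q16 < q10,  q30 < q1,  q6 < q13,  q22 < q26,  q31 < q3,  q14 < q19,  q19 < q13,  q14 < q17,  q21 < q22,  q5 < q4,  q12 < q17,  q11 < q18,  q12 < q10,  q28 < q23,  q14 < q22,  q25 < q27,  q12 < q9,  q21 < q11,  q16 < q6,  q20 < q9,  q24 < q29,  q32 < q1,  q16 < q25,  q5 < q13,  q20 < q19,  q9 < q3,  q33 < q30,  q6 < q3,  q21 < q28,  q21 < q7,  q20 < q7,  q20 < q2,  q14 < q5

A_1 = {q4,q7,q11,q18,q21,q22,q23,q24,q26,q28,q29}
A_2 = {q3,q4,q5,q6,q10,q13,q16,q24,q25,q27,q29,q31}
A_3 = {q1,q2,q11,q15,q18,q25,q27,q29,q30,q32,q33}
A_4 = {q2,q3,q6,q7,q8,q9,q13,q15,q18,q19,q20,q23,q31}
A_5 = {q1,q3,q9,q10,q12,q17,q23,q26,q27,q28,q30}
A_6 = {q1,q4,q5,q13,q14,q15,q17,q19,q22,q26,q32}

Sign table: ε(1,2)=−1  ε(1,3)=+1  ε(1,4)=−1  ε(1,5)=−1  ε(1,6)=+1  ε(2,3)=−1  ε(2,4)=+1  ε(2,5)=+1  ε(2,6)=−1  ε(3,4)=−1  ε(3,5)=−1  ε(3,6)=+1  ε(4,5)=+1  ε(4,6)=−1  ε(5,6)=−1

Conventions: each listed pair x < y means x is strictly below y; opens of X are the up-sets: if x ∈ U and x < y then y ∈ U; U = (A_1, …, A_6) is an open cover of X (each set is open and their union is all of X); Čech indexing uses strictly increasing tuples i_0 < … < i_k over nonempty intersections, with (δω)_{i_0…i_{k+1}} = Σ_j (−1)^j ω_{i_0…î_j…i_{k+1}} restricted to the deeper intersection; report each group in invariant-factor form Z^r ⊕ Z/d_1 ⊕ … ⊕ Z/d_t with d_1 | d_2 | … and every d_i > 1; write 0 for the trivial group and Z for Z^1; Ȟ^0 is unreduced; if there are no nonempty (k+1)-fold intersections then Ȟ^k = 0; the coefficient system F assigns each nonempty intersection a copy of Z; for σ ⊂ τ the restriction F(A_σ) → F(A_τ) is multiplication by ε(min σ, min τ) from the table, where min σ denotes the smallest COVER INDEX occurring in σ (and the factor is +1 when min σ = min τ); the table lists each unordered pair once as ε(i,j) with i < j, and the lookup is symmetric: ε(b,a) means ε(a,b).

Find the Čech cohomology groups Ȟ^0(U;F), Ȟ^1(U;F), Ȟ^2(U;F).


nonempty overlaps:
  A12={q4,q24,q29} A13={q11,q18,q29} A14={q7,q18,q23} A15={q23,q26,q28} A16={q4,q22,q26} A23={q25,q27,q29} A24={q3,q6,q13,q31} A25={q3,q10,q27} A26={q4,q5,q13} A34={q2,q15,q18} A35={q1,q27,q30} A36={q1,q15,q32} A45={q3,q9,q23} A46={q13,q15,q19} A56={q1,q17,q26}
  A123={q29} A126={q4} A134={q18} A145={q23} A156={q26} A235={q27} A245={q3} A246={q13} A346={q15} A356={q1}
C dims 6,15,10; δ0: rk 5, SNF 1^5; δ1: rk 10, SNF 1^9·2
degree 0: 6−5−0 = 1 → Ȟ^0 ≅ Z
degree 1: 15−10−5 = 0 → Ȟ^1 ≅ 0
degree 2: 10−0−10 = 0 plus torsion [2] → Ȟ^2 ≅ Z/2

Ȟ^0 ≅ Z, Ȟ^1 ≅ 0 and Ȟ^2 ≅ Z/2


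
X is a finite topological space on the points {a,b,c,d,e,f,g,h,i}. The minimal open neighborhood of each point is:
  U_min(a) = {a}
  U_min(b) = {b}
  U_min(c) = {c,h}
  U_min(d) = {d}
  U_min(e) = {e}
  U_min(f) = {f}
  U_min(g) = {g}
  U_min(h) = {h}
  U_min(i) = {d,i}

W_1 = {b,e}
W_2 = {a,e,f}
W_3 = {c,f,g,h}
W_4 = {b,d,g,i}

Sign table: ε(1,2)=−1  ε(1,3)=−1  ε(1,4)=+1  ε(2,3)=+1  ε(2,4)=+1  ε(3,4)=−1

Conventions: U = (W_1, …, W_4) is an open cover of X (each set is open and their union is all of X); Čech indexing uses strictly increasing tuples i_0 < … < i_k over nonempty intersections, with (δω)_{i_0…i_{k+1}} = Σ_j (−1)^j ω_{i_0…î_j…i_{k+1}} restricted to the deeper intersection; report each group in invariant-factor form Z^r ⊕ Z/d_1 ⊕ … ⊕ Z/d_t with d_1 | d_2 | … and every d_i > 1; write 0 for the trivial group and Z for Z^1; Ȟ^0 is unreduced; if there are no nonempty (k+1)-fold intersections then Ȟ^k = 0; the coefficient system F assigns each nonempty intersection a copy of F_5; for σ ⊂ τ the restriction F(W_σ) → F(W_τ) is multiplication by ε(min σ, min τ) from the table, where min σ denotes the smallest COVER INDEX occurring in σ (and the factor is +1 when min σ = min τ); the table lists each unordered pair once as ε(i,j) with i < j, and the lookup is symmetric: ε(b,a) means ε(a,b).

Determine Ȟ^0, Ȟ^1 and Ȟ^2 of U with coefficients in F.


cover nerve:
  W12={e} W14={b} W23={f} W34={g}
C dims 4,4; δ0: rk_F5 3
Ȟ^0: (4−3)−0=1 ⇒ Z/5
Ȟ^1: (4−0)−3=1 ⇒ Z/5
Ȟ^2: (0−0)−0=0 ⇒ 0

Ȟ^0 = Z/5; Ȟ^1 = Z/5; Ȟ^2 = 0


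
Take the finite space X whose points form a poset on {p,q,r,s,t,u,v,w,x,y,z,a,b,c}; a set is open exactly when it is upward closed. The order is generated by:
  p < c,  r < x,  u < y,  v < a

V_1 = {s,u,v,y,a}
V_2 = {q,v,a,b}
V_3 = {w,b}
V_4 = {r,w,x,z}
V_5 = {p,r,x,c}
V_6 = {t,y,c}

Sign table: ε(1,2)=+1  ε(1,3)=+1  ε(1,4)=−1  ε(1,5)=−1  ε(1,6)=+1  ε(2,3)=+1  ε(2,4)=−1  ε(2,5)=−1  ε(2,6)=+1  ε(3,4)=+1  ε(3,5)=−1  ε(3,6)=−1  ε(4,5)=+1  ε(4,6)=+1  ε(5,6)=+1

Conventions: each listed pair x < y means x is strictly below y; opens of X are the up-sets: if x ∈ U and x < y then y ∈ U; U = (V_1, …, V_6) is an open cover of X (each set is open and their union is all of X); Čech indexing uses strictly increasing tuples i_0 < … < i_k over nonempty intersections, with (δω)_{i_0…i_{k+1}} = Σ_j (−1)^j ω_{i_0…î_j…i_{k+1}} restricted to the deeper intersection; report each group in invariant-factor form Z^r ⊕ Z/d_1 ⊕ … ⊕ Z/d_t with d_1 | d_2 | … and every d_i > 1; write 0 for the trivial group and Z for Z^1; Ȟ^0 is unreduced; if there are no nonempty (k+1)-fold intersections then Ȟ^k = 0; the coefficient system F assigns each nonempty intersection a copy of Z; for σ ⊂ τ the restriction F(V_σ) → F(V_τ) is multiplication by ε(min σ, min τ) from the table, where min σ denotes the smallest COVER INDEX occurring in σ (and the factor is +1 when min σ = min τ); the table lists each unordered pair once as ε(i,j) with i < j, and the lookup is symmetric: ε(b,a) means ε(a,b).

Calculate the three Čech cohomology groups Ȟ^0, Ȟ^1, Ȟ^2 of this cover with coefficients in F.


cover nerve:
  V12={v,a} V16={y} V23={b} V34={w} V45={r,x} V56={c}
C dims 6,6; δ0: rk 5, SNF 1^5
Ȟ^0: (6−5)−0=1 ⇒ Z
Ȟ^1: (6−0)−5=1 ⇒ Z
Ȟ^2: (0−0)−0=0 ⇒ 0

Ȟ^0 ≅ Z; Ȟ^1 ≅ Z; Ȟ^2 ≅ 0


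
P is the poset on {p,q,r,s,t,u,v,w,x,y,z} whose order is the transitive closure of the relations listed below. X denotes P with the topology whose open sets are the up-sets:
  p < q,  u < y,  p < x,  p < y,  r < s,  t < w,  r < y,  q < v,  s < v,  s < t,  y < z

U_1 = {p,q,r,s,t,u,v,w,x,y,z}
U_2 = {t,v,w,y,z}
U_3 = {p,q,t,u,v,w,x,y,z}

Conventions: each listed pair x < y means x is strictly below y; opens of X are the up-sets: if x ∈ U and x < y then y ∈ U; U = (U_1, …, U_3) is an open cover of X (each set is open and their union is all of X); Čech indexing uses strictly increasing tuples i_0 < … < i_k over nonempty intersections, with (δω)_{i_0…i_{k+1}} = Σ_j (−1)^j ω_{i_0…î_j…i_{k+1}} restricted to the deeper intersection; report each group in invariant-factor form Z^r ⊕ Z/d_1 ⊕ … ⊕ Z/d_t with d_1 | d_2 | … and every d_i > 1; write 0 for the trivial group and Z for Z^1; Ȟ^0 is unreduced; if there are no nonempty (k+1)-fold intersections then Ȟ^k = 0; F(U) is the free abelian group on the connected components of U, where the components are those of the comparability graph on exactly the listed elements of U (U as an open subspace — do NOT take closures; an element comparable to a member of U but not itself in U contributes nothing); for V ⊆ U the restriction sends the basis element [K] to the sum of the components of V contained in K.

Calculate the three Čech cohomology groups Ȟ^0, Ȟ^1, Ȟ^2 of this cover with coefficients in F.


Ȟ^0(U;F) ≅ Z, Ȟ^1(U;F) ≅ 0 and Ȟ^2(U;F) ≅ 0

nerve simplices:
  U12={t,v,w,y,z} U13={p,q,t,u,v,w,x,y,z} U23={t,v,w,y,z}
  U123={t,v,w,y,z}
components per intersection:
  U1: {p,q,r,s,t,u,v,w,x,y,z}
  U2: {t,w} {v} {y,z}
  U3: {p,q,u,v,x,y,z} {t,w}
  U12: {t,w} {v} {y,z}
  U13: {p,q,u,v,x,y,z} {t,w}
  U23: {t,w} {v} {y,z}
  U123: {t,w} {v} {y,z}
C dims 6,8,3; δ0: rk 5, SNF 1^5; δ1: rk 3, SNF 1^3
degree 0: 6−5−0 = 1 → Ȟ^0 ≅ Z
degree 1: 8−3−5 = 0 → Ȟ^1 ≅ 0
degree 2: 3−0−3 = 0 → Ȟ^2 ≅ 0


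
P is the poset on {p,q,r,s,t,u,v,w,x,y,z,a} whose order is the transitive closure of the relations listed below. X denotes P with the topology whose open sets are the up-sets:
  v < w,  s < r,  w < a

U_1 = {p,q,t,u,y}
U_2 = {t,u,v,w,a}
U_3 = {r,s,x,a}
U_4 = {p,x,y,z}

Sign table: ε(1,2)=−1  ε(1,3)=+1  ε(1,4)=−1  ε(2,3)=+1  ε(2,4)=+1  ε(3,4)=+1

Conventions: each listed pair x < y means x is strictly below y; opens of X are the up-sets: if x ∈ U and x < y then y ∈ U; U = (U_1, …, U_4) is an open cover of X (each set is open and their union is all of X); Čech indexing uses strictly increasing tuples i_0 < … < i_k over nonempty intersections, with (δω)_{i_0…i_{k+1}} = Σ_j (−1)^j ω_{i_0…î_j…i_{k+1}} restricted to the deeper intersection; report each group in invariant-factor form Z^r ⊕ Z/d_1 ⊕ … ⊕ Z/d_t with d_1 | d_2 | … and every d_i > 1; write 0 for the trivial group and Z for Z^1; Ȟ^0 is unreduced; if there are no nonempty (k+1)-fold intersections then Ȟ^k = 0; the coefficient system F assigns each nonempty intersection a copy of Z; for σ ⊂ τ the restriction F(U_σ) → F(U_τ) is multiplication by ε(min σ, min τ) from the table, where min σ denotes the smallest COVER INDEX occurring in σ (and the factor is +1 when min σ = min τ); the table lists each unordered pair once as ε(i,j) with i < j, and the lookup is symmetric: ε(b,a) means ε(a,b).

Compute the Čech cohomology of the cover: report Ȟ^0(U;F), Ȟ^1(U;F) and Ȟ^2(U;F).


cover nerve:
  U12={t,u} U14={p,y} U23={a} U34={x}
C dims 4,4; δ0: rk 3, SNF 1^3
Ȟ^0: (4−3)−0=1 ⇒ Z
Ȟ^1: (4−0)−3=1 ⇒ Z
Ȟ^2: (0−0)−0=0 ⇒ 0

Ȟ^0 = Z, Ȟ^1 = Z, Ȟ^2 = 0


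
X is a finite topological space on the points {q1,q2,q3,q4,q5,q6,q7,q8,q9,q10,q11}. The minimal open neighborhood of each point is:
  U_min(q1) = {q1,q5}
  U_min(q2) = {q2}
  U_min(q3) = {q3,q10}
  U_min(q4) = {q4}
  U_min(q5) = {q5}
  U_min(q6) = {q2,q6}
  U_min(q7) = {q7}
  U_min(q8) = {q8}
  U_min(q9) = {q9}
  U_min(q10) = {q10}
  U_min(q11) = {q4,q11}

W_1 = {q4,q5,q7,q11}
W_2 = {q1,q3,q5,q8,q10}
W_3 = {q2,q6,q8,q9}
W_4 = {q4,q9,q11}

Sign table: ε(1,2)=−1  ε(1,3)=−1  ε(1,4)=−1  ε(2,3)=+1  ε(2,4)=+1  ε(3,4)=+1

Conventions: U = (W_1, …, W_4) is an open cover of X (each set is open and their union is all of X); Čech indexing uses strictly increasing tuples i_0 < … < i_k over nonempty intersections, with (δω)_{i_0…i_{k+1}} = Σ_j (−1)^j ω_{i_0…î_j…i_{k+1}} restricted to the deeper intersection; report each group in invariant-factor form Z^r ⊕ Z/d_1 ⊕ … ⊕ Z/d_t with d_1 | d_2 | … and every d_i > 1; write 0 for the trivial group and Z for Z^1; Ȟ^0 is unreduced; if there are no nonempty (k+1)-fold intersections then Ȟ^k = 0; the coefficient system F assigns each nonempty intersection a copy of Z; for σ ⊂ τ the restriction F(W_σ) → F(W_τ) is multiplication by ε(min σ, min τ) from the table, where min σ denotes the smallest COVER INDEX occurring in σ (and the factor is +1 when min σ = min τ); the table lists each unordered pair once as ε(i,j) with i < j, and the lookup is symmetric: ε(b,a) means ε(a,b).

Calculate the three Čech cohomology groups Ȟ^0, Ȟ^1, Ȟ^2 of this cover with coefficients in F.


Ȟ^0(U;F) ≅ Z; Ȟ^1(U;F) ≅ Z; Ȟ^2(U;F) ≅ 0

nonempty overlaps:
  W12={q5} W14={q4,q11} W23={q8} W34={q9}
C dims 4,4; δ0: rk 3, SNF 1^3
degree 0: 4−3−0 = 1 → Ȟ^0 ≅ Z
degree 1: 4−0−3 = 1 → Ȟ^1 ≅ Z
degree 2: 0−0−0 = 0 → Ȟ^2 ≅ 0


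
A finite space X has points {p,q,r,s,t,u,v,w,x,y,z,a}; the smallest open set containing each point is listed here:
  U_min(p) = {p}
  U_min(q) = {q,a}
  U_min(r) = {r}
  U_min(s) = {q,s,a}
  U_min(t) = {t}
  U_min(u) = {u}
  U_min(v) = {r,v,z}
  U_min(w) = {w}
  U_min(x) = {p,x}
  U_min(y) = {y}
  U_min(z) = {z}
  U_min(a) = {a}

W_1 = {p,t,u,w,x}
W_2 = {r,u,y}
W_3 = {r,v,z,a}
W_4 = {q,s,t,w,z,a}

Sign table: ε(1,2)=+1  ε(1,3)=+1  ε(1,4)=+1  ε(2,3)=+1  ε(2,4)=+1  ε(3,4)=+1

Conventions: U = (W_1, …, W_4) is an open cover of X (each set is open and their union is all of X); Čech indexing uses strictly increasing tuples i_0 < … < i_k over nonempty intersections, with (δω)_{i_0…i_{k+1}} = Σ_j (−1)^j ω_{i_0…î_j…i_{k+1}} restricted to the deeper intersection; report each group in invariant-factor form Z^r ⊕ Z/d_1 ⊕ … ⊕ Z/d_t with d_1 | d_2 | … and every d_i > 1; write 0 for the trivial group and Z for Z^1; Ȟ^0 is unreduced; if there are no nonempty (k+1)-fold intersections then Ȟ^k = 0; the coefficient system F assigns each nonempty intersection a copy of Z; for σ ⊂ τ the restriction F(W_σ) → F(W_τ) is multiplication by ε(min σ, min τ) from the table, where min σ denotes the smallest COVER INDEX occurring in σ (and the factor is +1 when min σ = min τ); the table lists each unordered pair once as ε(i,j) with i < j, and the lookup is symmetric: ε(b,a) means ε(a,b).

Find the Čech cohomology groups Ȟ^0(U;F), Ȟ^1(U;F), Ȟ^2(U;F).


Ȟ^0 = Z; Ȟ^1 = Z; Ȟ^2 = 0

nonempty overlaps:
  W12={u} W14={t,w} W23={r} W34={z,a}
C dims 4,4; δ0: rk 3, SNF 1^3
degree 0: 4−3−0 = 1 → Ȟ^0 ≅ Z
degree 1: 4−0−3 = 1 → Ȟ^1 ≅ Z
degree 2: 0−0−0 = 0 → Ȟ^2 ≅ 0


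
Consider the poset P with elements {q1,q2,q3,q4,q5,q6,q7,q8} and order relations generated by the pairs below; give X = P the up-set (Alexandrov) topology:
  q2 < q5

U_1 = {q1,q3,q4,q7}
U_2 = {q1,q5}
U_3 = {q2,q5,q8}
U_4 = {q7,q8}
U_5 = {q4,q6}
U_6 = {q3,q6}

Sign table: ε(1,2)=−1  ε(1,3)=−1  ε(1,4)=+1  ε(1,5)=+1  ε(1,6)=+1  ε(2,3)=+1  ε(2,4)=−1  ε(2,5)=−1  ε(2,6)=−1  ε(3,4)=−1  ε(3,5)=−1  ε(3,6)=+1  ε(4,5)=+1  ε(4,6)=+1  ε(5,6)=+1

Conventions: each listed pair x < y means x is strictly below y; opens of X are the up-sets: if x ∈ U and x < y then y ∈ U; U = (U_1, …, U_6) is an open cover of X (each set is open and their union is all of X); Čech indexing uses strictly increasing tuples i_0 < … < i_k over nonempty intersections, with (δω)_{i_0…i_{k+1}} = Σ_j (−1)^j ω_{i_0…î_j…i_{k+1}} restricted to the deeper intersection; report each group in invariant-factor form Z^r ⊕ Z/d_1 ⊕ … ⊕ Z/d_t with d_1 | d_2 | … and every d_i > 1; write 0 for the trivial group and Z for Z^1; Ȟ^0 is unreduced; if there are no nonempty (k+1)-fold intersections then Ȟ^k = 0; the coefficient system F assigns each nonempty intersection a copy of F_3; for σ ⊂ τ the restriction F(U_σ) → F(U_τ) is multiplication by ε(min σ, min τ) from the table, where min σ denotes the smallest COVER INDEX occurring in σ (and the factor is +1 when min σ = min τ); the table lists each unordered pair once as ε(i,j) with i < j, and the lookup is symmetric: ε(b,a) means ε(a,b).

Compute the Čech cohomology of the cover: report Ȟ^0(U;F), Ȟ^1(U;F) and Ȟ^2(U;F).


Ȟ^0 ≅ Z/3, Ȟ^1 ≅ Z/3 ⊕ Z/3, Ȟ^2 ≅ 0

nonempty overlaps:
  U12={q1} U14={q7} U15={q4} U16={q3} U23={q5} U34={q8} U56={q6}
C dims 6,7; δ0: rk_F3 5
degree 0: 6−5−0 = 1 → Ȟ^0 ≅ Z/3
degree 1: 7−0−5 = 2 → Ȟ^1 ≅ Z/3 ⊕ Z/3
degree 2: 0−0−0 = 0 → Ȟ^2 ≅ 0


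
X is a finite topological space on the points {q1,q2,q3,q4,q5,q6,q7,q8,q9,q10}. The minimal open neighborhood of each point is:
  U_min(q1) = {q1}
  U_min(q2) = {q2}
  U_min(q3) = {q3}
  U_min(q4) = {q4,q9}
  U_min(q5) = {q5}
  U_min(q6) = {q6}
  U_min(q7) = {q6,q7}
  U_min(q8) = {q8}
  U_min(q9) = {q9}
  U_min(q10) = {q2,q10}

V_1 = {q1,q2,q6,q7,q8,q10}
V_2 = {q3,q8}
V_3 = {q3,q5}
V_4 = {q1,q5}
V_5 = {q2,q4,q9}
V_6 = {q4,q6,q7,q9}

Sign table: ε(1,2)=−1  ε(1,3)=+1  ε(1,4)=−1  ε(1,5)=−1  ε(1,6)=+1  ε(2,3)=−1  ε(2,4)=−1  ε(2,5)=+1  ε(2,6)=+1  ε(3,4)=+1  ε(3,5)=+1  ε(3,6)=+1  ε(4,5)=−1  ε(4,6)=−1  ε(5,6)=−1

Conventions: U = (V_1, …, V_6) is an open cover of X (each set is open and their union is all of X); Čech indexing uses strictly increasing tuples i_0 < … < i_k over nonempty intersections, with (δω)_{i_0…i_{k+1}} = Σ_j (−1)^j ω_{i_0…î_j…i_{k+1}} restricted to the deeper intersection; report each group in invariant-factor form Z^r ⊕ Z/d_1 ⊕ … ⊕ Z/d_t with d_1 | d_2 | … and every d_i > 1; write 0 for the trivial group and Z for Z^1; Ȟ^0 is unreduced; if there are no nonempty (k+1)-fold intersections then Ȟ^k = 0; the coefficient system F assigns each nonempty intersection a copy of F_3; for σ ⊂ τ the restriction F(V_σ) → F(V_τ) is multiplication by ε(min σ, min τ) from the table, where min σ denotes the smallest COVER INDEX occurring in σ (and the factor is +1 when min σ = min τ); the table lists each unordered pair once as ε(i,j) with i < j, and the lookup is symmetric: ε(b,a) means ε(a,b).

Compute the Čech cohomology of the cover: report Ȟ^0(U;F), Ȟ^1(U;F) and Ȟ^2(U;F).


nonempty intersections:
  V12={q8} V14={q1} V15={q2} V16={q6,q7} V23={q3} V34={q5} V56={q4,q9}
C dims 6,7; δ0: rk_F3 6
Ȟ^0: (6−6)−0=0 ⇒ 0
Ȟ^1: (7−0)−6=1 ⇒ Z/3
Ȟ^2: (0−0)−0=0 ⇒ 0

Ȟ^0(U;F) ≅ 0, Ȟ^1(U;F) ≅ Z/3 and Ȟ^2(U;F) ≅ 0


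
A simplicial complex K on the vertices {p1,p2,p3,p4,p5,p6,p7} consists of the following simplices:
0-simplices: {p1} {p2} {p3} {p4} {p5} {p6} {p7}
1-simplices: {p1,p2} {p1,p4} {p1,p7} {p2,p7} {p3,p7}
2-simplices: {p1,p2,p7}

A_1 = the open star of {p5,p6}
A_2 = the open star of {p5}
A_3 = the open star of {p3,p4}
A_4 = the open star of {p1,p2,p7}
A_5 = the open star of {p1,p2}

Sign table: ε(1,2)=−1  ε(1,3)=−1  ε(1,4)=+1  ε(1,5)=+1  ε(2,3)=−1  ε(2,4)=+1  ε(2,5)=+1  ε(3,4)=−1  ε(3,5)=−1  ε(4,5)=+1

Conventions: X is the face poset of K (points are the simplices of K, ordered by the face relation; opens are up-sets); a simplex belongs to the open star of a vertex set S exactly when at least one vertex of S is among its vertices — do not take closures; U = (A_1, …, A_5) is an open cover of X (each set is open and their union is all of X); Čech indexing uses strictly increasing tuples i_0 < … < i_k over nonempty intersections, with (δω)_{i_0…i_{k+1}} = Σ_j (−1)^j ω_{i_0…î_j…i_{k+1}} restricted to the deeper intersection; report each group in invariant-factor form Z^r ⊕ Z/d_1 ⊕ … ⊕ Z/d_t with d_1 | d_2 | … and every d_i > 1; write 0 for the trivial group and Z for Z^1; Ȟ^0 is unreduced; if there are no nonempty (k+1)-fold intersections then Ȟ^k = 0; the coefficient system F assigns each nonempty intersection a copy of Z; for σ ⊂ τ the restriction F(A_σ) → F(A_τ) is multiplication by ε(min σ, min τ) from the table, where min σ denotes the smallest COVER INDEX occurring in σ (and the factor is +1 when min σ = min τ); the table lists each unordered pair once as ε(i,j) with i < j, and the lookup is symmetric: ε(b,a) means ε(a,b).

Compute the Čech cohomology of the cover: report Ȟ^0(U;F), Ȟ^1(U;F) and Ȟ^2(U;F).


intersection data:
  A1={{p5},{p6}} A2={{p5}} A3={{p3},{p4},{p1,p4},{p3,p7}} A4={{p1},{p2},{p7},{p1,p2},{p1,p4},{p1,p7},{p2,p7},{p3,p7},{p1,p2,p7}} A5={{p1},{p2},{p1,p2},{p1,p4},{p1,p7},{p2,p7},{p1,p2,p7}}
  A12={{p5}} A34={{p1,p4},{p3,p7}} A35={{p1,p4}} A45={{p1},{p2},{p1,p2},{p1,p4},{p1,p7},{p2,p7},{p1,p2,p7}}
  A345={{p1,p4}}
C dims 5,4,1; δ0: rk 3, SNF 1^3; δ1: rk 1, SNF 1^1
Ȟ^0 = (5 − 3) − 0 = 2, so Ȟ^0 ≅ Z^2
Ȟ^1 = (4 − 1) − 3 = 0, so Ȟ^1 ≅ 0
Ȟ^2 = (1 − 0) − 1 = 0, so Ȟ^2 ≅ 0

Ȟ^0 = Z^2, Ȟ^1 = 0, Ȟ^2 = 0


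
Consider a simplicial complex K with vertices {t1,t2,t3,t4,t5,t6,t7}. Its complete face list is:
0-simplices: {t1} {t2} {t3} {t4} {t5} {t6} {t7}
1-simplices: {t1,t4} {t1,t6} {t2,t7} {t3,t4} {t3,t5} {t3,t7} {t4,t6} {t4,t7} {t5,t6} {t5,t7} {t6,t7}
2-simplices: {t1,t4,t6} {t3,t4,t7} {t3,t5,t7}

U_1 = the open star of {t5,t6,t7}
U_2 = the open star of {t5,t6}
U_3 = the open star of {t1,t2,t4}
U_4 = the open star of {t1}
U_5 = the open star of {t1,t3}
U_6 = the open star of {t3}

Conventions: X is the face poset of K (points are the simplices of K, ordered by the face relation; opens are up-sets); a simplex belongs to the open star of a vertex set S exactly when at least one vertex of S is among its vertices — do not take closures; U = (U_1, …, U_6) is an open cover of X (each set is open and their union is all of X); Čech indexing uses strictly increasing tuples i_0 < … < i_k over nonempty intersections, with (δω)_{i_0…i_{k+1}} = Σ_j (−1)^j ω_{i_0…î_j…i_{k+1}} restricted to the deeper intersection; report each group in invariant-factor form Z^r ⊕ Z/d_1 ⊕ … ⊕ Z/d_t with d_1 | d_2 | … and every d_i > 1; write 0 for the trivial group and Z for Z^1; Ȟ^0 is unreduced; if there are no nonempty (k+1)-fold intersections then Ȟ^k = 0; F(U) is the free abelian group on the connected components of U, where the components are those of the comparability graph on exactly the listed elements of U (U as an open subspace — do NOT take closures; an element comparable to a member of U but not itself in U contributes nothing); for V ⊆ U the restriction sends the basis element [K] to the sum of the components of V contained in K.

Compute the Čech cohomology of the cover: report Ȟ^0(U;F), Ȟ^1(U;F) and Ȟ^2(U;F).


Ȟ^0 ≅ Z, Ȟ^1 ≅ Z and Ȟ^2 ≅ 0

nonempty overlaps:
  U1={{t5},{t6},{t7},{t1,t6},{t2,t7},{t3,t5},{t3,t7},{t4,t6},{t4,t7},{t5,t6},{t5,t7},{t6,t7},{t1,t4,t6},{t3,t4,t7},{t3,t5,t7}} U2={{t5},{t6},{t1,t6},{t3,t5},{t4,t6},{t5,t6},{t5,t7},{t6,t7},{t1,t4,t6},{t3,t5,t7}} U3={{t1},{t2},{t4},{t1,t4},{t1,t6},{t2,t7},{t3,t4},{t4,t6},{t4,t7},{t1,t4,t6},{t3,t4,t7}} U4={{t1},{t1,t4},{t1,t6},{t1,t4,t6}} U5={{t1},{t3},{t1,t4},{t1,t6},{t3,t4},{t3,t5},{t3,t7},{t1,t4,t6},{t3,t4,t7},{t3,t5,t7}} U6={{t3},{t3,t4},{t3,t5},{t3,t7},{t3,t4,t7},{t3,t5,t7}}
  U12={{t5},{t6},{t1,t6},{t3,t5},{t4,t6},{t5,t6},{t5,t7},{t6,t7},{t1,t4,t6},{t3,t5,t7}} U13={{t1,t6},{t2,t7},{t4,t6},{t4,t7},{t1,t4,t6},{t3,t4,t7}} U14={{t1,t6},{t1,t4,t6}} U15={{t1,t6},{t3,t5},{t3,t7},{t1,t4,t6},{t3,t4,t7},{t3,t5,t7}} U16={{t3,t5},{t3,t7},{t3,t4,t7},{t3,t5,t7}} U23={{t1,t6},{t4,t6},{t1,t4,t6}} U24={{t1,t6},{t1,t4,t6}} U25={{t1,t6},{t3,t5},{t1,t4,t6},{t3,t5,t7}} U26={{t3,t5},{t3,t5,t7}} U34={{t1},{t1,t4},{t1,t6},{t1,t4,t6}} U35={{t1},{t1,t4},{t1,t6},{t3,t4},{t1,t4,t6},{t3,t4,t7}} U36={{t3,t4},{t3,t4,t7}} U45={{t1},{t1,t4},{t1,t6},{t1,t4,t6}} U56={{t3},{t3,t4},{t3,t5},{t3,t7},{t3,t4,t7},{t3,t5,t7}}
  U123={{t1,t6},{t4,t6},{t1,t4,t6}} U124={{t1,t6},{t1,t4,t6}} U125={{t1,t6},{t3,t5},{t1,t4,t6},{t3,t5,t7}} U126={{t3,t5},{t3,t5,t7}} U134={{t1,t6},{t1,t4,t6}} U135={{t1,t6},{t1,t4,t6},{t3,t4,t7}} U136={{t3,t4,t7}} U145={{t1,t6},{t1,t4,t6}} U156={{t3,t5},{t3,t7},{t3,t4,t7},{t3,t5,t7}} U234={{t1,t6},{t1,t4,t6}} U235={{t1,t6},{t1,t4,t6}} U245={{t1,t6},{t1,t4,t6}} U256={{t3,t5},{t3,t5,t7}} U345={{t1},{t1,t4},{t1,t6},{t1,t4,t6}} U356={{t3,t4},{t3,t4,t7}}
  U1234={{t1,t6},{t1,t4,t6}} U1235={{t1,t6},{t1,t4,t6}} U1245={{t1,t6},{t1,t4,t6}} U1256={{t3,t5},{t3,t5,t7}} U1345={{t1,t6},{t1,t4,t6}} U1356={{t3,t4,t7}} U2345={{t1,t6},{t1,t4,t6}}
  U12345={{t1,t6},{t1,t4,t6}}
components per intersection:
  U1: {{t5},{t6},{t7},{t1,t6},{t2,t7},{t3,t5},{t3,t7},{t4,t6},{t4,t7},{t5,t6},{t5,t7},{t6,t7},{t1,t4,t6},{t3,t4,t7},{t3,t5,t7}}
  U2: {{t5},{t6},{t1,t6},{t3,t5},{t4,t6},{t5,t6},{t5,t7},{t6,t7},{t1,t4,t6},{t3,t5,t7}}
  U3: {{t1},{t4},{t1,t4},{t1,t6},{t3,t4},{t4,t6},{t4,t7},{t1,t4,t6},{t3,t4,t7}} {{t2},{t2,t7}}
  U4: {{t1},{t1,t4},{t1,t6},{t1,t4,t6}}
  U5: {{t1},{t1,t4},{t1,t6},{t1,t4,t6}} {{t3},{t3,t4},{t3,t5},{t3,t7},{t3,t4,t7},{t3,t5,t7}}
  U6: {{t3},{t3,t4},{t3,t5},{t3,t7},{t3,t4,t7},{t3,t5,t7}}
  U12: {{t5},{t6},{t1,t6},{t3,t5},{t4,t6},{t5,t6},{t5,t7},{t6,t7},{t1,t4,t6},{t3,t5,t7}}
  U13: {{t1,t6},{t4,t6},{t1,t4,t6}} {{t2,t7}} {{t4,t7},{t3,t4,t7}}
  U14: {{t1,t6},{t1,t4,t6}}
  U15: {{t1,t6},{t1,t4,t6}} {{t3,t5},{t3,t7},{t3,t4,t7},{t3,t5,t7}}
  U16: {{t3,t5},{t3,t7},{t3,t4,t7},{t3,t5,t7}}
  U23: {{t1,t6},{t4,t6},{t1,t4,t6}}
  U24: {{t1,t6},{t1,t4,t6}}
  U25: {{t1,t6},{t1,t4,t6}} {{t3,t5},{t3,t5,t7}}
  U26: {{t3,t5},{t3,t5,t7}}
  U34: {{t1},{t1,t4},{t1,t6},{t1,t4,t6}}
  U35: {{t1},{t1,t4},{t1,t6},{t1,t4,t6}} {{t3,t4},{t3,t4,t7}}
  U36: {{t3,t4},{t3,t4,t7}}
  U45: {{t1},{t1,t4},{t1,t6},{t1,t4,t6}}
  U56: {{t3},{t3,t4},{t3,t5},{t3,t7},{t3,t4,t7},{t3,t5,t7}}
  U123: {{t1,t6},{t4,t6},{t1,t4,t6}}
  U124: {{t1,t6},{t1,t4,t6}}
  U125: {{t1,t6},{t1,t4,t6}} {{t3,t5},{t3,t5,t7}}
  U126: {{t3,t5},{t3,t5,t7}}
  U134: {{t1,t6},{t1,t4,t6}}
  U135: {{t1,t6},{t1,t4,t6}} {{t3,t4,t7}}
  U136: {{t3,t4,t7}}
  U145: {{t1,t6},{t1,t4,t6}}
  U156: {{t3,t5},{t3,t7},{t3,t4,t7},{t3,t5,t7}}
  U234: {{t1,t6},{t1,t4,t6}}
  U235: {{t1,t6},{t1,t4,t6}}
  U245: {{t1,t6},{t1,t4,t6}}
  U256: {{t3,t5},{t3,t5,t7}}
  U345: {{t1},{t1,t4},{t1,t6},{t1,t4,t6}}
  U356: {{t3,t4},{t3,t4,t7}}
  U1234: {{t1,t6},{t1,t4,t6}}
  U1235: {{t1,t6},{t1,t4,t6}}
  U1245: {{t1,t6},{t1,t4,t6}}
  U1256: {{t3,t5},{t3,t5,t7}}
  U1345: {{t1,t6},{t1,t4,t6}}
  U1356: {{t3,t4,t7}}
  U2345: {{t1,t6},{t1,t4,t6}}
  U12345: {{t1,t6},{t1,t4,t6}}
C dims 8,19,17,7; δ0: rk 7, SNF 1^7; δ1: rk 11, SNF 1^11; δ2: rk 6, SNF 1^6
degree 0: 8−7−0 = 1 → Ȟ^0 ≅ Z
degree 1: 19−11−7 = 1 → Ȟ^1 ≅ Z
degree 2: 17−6−11 = 0 → Ȟ^2 ≅ 0
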